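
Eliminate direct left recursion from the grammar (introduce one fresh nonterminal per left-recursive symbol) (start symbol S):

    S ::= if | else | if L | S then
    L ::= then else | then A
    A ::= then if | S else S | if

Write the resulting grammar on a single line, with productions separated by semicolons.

S ::= if S' | else S' | if L S'; L ::= then else | then A; A ::= then if | S else S | if; S' ::= then S' | eps

Directly left-recursive nonterminal: S.
For S: α = {then}, β = {if, else, if L}. Rewrite as S → β S' and S' → α S' | ε.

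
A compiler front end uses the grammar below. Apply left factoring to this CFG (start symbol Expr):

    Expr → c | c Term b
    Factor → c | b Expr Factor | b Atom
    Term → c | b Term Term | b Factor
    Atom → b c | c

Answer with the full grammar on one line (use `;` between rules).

Expr → c Expr1; Factor → c | b Factor1; Term → c | b Term1; Atom → b c | c; Expr1 → epsilon | Term b; Factor1 → Expr Factor | Atom; Term1 → Term Term | Factor

Expr has alternatives sharing prefix 'c': factor to Expr → c Expr1 with Expr1 → ε | Term b.
Factor has alternatives sharing prefix 'b': factor to Factor → b Factor1 with Factor1 → Expr Factor | Atom.
Term has alternatives sharing prefix 'b': factor to Term → b Term1 with Term1 → Term Term | Factor.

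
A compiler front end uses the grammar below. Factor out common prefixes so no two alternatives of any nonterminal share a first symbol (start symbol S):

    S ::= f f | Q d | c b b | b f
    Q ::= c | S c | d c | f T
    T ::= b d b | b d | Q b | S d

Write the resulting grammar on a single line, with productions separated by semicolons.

T has alternatives sharing prefix 'b d': factor to T → b d T' with T' → b | ε.

S ::= f f | Q d | c b b | b f; Q ::= c | S c | d c | f T; T ::= Q b | S d | b d T'; T' ::= b | ε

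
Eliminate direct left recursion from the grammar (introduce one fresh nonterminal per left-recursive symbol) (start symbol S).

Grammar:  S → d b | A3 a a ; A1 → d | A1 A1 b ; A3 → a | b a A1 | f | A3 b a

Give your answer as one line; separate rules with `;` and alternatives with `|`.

A1, A3 are directly left-recursive.
For A1: α = {A1 b}, β = {d}. Rewrite as A1 → β A1' and A1' → α A1' | ε.
For A3: α = {b a}, β = {a, b a A1, f}. Rewrite as A3 → β A3' and A3' → α A3' | ε.

S → d b | A3 a a; A1 → d A1'; A3 → a A3' | b a A1 A3' | f A3'; A1' → A1 b A1' | ε; A3' → b a A3' | ε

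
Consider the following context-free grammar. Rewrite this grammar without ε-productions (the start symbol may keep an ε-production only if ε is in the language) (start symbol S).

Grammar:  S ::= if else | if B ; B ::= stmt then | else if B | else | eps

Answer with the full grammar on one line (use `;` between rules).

Nullable set = {B}.
ε ∉ L(G), so no ε-production is kept.
Add the nullable-subset variants: S → if B gives if B | if. B → else if B gives else if B | else if.

S ::= if else | if B | if; B ::= stmt then | else if B | else if | else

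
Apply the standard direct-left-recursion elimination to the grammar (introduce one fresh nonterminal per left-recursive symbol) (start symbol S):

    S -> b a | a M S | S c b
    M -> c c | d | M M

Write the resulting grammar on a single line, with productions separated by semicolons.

S -> b a S' | a M S S'; M -> c c M' | d M'; S' -> c b S' | ε; M' -> M M' | ε

Directly left-recursive nonterminals: S, M.
For S: α = {c b}, β = {b a, a M S}. Rewrite as S → β S' and S' → α S' | ε.
For M: α = {M}, β = {c c, d}. Rewrite as M → β M' and M' → α M' | ε.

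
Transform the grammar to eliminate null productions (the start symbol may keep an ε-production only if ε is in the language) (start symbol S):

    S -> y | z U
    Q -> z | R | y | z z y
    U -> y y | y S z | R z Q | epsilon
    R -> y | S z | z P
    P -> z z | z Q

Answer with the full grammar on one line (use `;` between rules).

S -> y | z U | z; Q -> z | R | y | z z y; U -> y y | y S z | R z Q; R -> y | S z | z P; P -> z z | z Q

The nullable symbols are {U}.
ε ∉ L(G), so no ε-production is kept.
Add the nullable-subset variants: S → z U gives z U | z.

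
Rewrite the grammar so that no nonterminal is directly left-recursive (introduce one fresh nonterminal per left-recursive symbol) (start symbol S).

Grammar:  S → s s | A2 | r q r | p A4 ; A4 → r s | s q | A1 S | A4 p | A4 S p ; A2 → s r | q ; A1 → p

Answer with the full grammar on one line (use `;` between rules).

S → s s | A2 | r q r | p A4; A4 → r s A4' | s q A4' | A1 S A4'; A2 → s r | q; A1 → p; A4' → p A4' | S p A4' | ε

A4 is directly left-recursive.
For A4: α = {p, S p}, β = {r s, s q, A1 S}. Rewrite as A4 → β A4' and A4' → α A4' | ε.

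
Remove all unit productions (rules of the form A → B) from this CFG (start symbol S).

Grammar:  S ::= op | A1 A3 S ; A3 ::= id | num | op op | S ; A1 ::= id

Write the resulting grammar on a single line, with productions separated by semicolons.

Unit pairs: A3 ⇒* {S}.
For each unit pair (A, B), copy every non-unit production of B to A, then drop all unit productions.

S ::= op | A1 A3 S; A3 ::= op | A1 A3 S | id | num | op op; A1 ::= id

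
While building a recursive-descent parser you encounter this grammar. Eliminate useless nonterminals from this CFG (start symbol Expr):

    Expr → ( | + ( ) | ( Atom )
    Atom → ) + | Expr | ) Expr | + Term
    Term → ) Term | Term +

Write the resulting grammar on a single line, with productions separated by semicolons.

Expr → ( | + ( ) | ( Atom ); Atom → ) + | Expr | ) Expr

Generating nonterminals: {Atom, Expr}.
Reachable from Expr after that: {Atom, Expr}.
Removed useless symbols: {Term} and every production mentioning them.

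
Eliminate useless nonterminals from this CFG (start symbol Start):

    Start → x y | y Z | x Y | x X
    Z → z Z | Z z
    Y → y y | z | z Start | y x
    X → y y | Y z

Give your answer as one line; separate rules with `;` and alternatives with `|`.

Generating nonterminals: {Start, X, Y}.
Reachable from Start after that: {Start, X, Y}.
Removed useless symbols: {Z} and every production mentioning them.

Start → x y | x Y | x X; Y → y y | z | z Start | y x; X → y y | Y z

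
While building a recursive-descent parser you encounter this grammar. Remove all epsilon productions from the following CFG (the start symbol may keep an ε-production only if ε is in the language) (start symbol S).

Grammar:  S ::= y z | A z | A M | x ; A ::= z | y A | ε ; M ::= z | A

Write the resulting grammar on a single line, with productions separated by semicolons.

The nullable symbols are {A, M, S}.
ε ∈ L(G) since S is nullable, so keep S → ε.
For each production, add variants omitting each subset of nullable occurrences: S → A z gives A z | z. S → A M gives A M | A | M. A → y A gives y A | y.

S ::= y z | A z | z | A M | A | M | x | ε; A ::= z | y A | y; M ::= z | A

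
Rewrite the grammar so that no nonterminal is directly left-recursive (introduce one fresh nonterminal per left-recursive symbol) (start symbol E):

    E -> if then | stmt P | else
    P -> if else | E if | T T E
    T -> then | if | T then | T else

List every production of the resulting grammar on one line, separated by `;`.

E -> if then | stmt P | else; P -> if else | E if | T T E; T -> then T' | if T'; T' -> then T' | else T' | ε

Left recursion appears on T.
For T: α = {then, else}, β = {then, if}. Rewrite as T → β T' and T' → α T' | ε.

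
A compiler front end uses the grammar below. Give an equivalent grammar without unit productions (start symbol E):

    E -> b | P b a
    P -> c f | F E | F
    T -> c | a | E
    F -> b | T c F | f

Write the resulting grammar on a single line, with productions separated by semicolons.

E -> b | P b a; P -> b | T c F | f | c f | F E; T -> b | P b a | c | a; F -> b | T c F | f

Unit pairs: P ⇒* {F}; T ⇒* {E}.
Replace each nonterminal's rules with the union of the non-unit rules of every nonterminal it unit-derives.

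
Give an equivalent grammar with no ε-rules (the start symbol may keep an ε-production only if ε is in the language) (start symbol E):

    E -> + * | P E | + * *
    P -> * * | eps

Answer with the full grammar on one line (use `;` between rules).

The nullable symbols are {P}.
ε ∉ L(G), so no ε-production is kept.

E -> + * | P E | + * *; P -> * *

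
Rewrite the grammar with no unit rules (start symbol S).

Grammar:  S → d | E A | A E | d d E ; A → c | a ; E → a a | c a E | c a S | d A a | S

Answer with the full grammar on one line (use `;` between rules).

S → d | E A | A E | d d E; A → c | a; E → a a | c a E | c a S | d A a | d | E A | A E | d d E

Unit pairs: E ⇒* {S}.
Replace each nonterminal's rules with the union of the non-unit rules of every nonterminal it unit-derives.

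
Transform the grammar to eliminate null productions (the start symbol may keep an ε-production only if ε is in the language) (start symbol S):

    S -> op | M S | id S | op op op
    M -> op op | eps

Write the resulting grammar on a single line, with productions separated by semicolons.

Nullable nonterminals: {M}.
ε ∉ L(G), so no ε-production is kept.

S -> op | M S | id S | op op op; M -> op op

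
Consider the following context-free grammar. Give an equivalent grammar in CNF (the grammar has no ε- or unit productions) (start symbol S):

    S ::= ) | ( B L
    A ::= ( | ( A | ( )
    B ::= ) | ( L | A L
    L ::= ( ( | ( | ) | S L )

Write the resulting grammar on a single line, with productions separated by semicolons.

Introduce a nonterminal for each terminal appearing in a rule of length ≥ 2: X1 → (, X2 → ).
Binarize each right-hand side of length ≥ 3 by chaining fresh nonterminals (Y1, Y2, …): affected rules were S → X1 B L; L → S L X2.

S ::= ) | X1 Y1; A ::= ( | X1 A | X1 X2; B ::= ) | X1 L | A L; L ::= X1 X1 | ( | ) | S Y2; X1 ::= (; X2 ::= ); Y1 ::= B L; Y2 ::= L X2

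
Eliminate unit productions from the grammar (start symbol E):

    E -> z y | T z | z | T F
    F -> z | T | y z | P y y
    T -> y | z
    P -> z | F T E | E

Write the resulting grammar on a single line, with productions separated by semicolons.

E -> z y | T z | z | T F; F -> z | y z | P y y | y; T -> y | z; P -> z y | T z | z | T F | F T E

Unit pairs: F ⇒* {T}; P ⇒* {E}.
For every A with A ⇒* B via unit rules, add B's non-unit alternatives to A; then delete every rule of the form X → Y.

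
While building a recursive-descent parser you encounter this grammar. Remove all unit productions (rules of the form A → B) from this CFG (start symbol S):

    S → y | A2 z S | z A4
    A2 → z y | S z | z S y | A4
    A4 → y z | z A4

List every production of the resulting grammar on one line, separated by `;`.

Unit pairs: A2 ⇒* {A4}.
For every A with A ⇒* B via unit rules, add B's non-unit alternatives to A; then delete every rule of the form X → Y.

S → y | A2 z S | z A4; A2 → y z | z A4 | z y | S z | z S y; A4 → y z | z A4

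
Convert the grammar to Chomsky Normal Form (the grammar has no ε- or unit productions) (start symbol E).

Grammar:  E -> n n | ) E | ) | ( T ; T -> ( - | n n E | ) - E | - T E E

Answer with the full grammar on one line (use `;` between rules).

E -> X1 X1 | X2 E | ) | X3 T; T -> X3 X4 | X1 Y1 | X2 Y2 | X4 Y3; X1 -> n; X2 -> ); X3 -> (; X4 -> -; Y1 -> X1 E; Y2 -> X4 E; Y3 -> T Y4; Y4 -> E E

Introduce a nonterminal for each terminal appearing in a rule of length ≥ 2: X1 → n, X2 → ), X3 → (, X4 → -.
Binarize each right-hand side of length ≥ 3 by chaining fresh nonterminals (Y1, Y2, …): affected rules were T → X1 X1 E; T → X2 X4 E; T → X4 T E E.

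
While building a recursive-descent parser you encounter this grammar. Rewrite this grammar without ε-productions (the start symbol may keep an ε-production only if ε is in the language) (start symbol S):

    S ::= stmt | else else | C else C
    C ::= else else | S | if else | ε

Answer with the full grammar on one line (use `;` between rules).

Nullable nonterminals: {C}.
ε ∉ L(G), so no ε-production is kept.
Expand every rule over subsets of its nullable positions: S → C else C gives C else C | C else | else C | else.

S ::= stmt | else else | C else C | C else | else C | else; C ::= else else | S | if else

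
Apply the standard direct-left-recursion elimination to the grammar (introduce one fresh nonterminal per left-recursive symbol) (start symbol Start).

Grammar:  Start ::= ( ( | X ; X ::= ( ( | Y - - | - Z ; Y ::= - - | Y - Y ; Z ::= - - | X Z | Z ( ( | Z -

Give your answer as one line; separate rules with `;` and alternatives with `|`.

Y, Z are directly left-recursive.
For Y: α = {- Y}, β = {- -}. Rewrite as Y → β Y1 and Y1 → α Y1 | ε.
For Z: α = {( (, -}, β = {- -, X Z}. Rewrite as Z → β Z1 and Z1 → α Z1 | ε.

Start ::= ( ( | X; X ::= ( ( | Y - - | - Z; Y ::= - - Y1; Z ::= - - Z1 | X Z Z1; Y1 ::= - Y Y1 | ε; Z1 ::= ( ( Z1 | - Z1 | ε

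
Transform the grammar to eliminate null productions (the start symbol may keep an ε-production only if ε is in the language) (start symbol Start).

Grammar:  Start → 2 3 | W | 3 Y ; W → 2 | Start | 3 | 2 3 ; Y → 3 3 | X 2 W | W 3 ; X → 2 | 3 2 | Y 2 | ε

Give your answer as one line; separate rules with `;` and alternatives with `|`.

Nullable set = {X}.
ε ∉ L(G), so no ε-production is kept.
Add the nullable-subset variants: Y → X 2 W gives X 2 W | 2 W.

Start → 2 3 | W | 3 Y; W → 2 | Start | 3 | 2 3; Y → 3 3 | X 2 W | 2 W | W 3; X → 2 | 3 2 | Y 2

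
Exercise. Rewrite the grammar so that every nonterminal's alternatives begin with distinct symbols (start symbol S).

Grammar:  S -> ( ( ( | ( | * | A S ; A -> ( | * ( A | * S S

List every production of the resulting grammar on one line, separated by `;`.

S has alternatives sharing prefix '(': factor to S → ( S' with S' → ( ( | ε.
A has alternatives sharing prefix '*': factor to A → * A' with A' → ( A | S S.

S -> * | A S | ( S'; A -> ( | * A'; S' -> ( ( | ε; A' -> ( A | S S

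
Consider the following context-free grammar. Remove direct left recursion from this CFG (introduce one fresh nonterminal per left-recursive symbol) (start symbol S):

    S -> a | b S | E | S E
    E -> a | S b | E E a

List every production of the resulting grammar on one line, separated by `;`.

S, E are directly left-recursive.
For S: α = {E}, β = {a, b S, E}. Rewrite as S → β S' and S' → α S' | ε.
For E: α = {E a}, β = {a, S b}. Rewrite as E → β E' and E' → α E' | ε.

S -> a S' | b S S' | E S'; E -> a E' | S b E'; S' -> E S' | ε; E' -> E a E' | ε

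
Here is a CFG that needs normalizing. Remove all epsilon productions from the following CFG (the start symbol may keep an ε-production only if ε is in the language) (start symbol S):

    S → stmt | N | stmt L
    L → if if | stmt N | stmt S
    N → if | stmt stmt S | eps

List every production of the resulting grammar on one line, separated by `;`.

Nullable nonterminals: {N, S}.
ε ∈ L(G) since S is nullable, so keep S → ε.
For each production, add variants omitting each subset of nullable occurrences: L → stmt N gives stmt N | stmt. N → stmt stmt S gives stmt stmt S | stmt stmt.

S → stmt | N | stmt L | ε; L → if if | stmt N | stmt | stmt S; N → if | stmt stmt S | stmt stmt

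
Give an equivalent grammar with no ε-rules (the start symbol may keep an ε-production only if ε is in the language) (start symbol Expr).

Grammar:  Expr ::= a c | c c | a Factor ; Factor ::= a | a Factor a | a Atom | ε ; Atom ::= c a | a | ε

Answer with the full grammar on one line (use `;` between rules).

Expr ::= a c | c c | a Factor | a; Factor ::= a | a Factor a | a a | a Atom; Atom ::= c a | a

The nullable symbols are {Atom, Factor}.
ε ∉ L(G), so no ε-production is kept.
Add the nullable-subset variants: Expr → a Factor gives a Factor | a. Factor → a Factor a gives a Factor a | a a.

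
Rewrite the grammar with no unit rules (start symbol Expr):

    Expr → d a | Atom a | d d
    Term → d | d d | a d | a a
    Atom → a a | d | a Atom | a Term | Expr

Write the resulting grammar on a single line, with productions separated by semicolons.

Expr → d a | Atom a | d d; Term → d | d d | a d | a a; Atom → a a | d | a Atom | a Term | d a | Atom a | d d

Unit pairs: Atom ⇒* {Expr}.
Replace each nonterminal's rules with the union of the non-unit rules of every nonterminal it unit-derives.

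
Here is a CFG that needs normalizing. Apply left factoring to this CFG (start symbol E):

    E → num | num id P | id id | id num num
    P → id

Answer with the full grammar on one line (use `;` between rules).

E → num E' | id E''; P → id; E' → ε | id P; E'' → id | num num

E has alternatives sharing prefix 'num': factor to E → num E' with E' → ε | id P.
E has alternatives sharing prefix 'id': factor to E → id E'' with E'' → id | num num.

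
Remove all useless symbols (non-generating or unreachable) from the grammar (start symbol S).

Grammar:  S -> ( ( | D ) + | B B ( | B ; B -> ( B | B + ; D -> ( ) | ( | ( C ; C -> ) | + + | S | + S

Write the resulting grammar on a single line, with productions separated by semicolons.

S -> ( ( | D ) +; D -> ( ) | ( | ( C; C -> ) | + + | S | + S

Generating nonterminals: {C, D, S}.
Reachable from S after that: {C, D, S}.
Removed useless symbols: {B} and every production mentioning them.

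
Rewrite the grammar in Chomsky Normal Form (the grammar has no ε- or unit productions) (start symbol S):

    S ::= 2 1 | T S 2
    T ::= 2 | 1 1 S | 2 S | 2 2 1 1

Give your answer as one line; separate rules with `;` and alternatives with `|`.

Introduce a nonterminal for each terminal appearing in a rule of length ≥ 2: X1 → 2, X2 → 1.
Binarize each right-hand side of length ≥ 3 by chaining fresh nonterminals (Y1, Y2, …): affected rules were S → T S X1; T → X2 X2 S; T → X1 X1 X2 X2.

S ::= X1 X2 | T Y1; T ::= 2 | X2 Y2 | X1 S | X1 Y3; X1 ::= 2; X2 ::= 1; Y1 ::= S X1; Y2 ::= X2 S; Y3 ::= X1 Y4; Y4 ::= X2 X2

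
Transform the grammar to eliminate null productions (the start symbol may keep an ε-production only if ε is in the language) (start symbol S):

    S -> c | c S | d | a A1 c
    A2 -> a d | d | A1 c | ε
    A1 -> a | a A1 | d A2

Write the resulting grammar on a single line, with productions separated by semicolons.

Nullable set = {A2}.
ε ∉ L(G), so no ε-production is kept.
Add the nullable-subset variants: A1 → d A2 gives d A2 | d.

S -> c | c S | d | a A1 c; A2 -> a d | d | A1 c; A1 -> a | a A1 | d A2 | d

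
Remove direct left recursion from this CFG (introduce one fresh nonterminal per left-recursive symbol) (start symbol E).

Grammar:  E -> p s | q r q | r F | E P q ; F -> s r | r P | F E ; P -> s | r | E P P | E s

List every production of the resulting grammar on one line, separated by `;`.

Left recursion appears on E, F.
For E: α = {P q}, β = {p s, q r q, r F}. Rewrite as E → β E' and E' → α E' | ε.
For F: α = {E}, β = {s r, r P}. Rewrite as F → β F' and F' → α F' | ε.

E -> p s E' | q r q E' | r F E'; F -> s r F' | r P F'; P -> s | r | E P P | E s; E' -> P q E' | epsilon; F' -> E F' | epsilon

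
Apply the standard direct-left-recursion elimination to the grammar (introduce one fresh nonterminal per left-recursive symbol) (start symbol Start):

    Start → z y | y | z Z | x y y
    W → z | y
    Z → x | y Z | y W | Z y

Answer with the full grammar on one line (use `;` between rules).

Start → z y | y | z Z | x y y; W → z | y; Z → x Z1 | y Z Z1 | y W Z1; Z1 → y Z1 | ε

Left recursion appears on Z.
For Z: α = {y}, β = {x, y Z, y W}. Rewrite as Z → β Z1 and Z1 → α Z1 | ε.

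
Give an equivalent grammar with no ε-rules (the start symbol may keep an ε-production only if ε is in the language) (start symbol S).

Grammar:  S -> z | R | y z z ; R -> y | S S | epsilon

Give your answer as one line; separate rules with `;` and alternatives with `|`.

Nullable set = {R, S}.
ε ∈ L(G) since S is nullable, so keep S → ε.
Add the nullable-subset variants: R → S S gives S S | S.

S -> z | R | y z z | ε; R -> y | S S | S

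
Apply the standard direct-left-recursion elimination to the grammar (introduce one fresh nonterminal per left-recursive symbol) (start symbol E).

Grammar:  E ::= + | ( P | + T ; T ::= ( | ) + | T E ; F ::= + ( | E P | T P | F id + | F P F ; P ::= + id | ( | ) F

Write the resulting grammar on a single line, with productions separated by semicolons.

Left recursion appears on T, F.
For T: α = {E}, β = {(, ) +}. Rewrite as T → β T' and T' → α T' | ε.
For F: α = {id +, P F}, β = {+ (, E P, T P}. Rewrite as F → β F' and F' → α F' | ε.

E ::= + | ( P | + T; T ::= ( T' | ) + T'; F ::= + ( F' | E P F' | T P F'; P ::= + id | ( | ) F; T' ::= E T' | ε; F' ::= id + F' | P F F' | ε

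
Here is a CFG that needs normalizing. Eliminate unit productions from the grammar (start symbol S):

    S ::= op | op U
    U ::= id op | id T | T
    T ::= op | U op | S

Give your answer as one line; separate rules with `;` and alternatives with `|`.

Unit pairs: T ⇒* {S}; U ⇒* {S, T}.
For every A with A ⇒* B via unit rules, add B's non-unit alternatives to A; then delete every rule of the form X → Y.

S ::= op | op U; U ::= id op | id T | op | op U | U op; T ::= op | op U | U op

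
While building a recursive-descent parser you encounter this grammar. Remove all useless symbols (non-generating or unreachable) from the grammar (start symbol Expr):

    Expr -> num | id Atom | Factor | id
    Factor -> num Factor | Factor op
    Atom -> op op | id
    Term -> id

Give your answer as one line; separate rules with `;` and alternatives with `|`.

Expr -> num | id Atom | id; Atom -> op op | id

Generating nonterminals: {Atom, Expr, Term}.
Reachable from Expr after that: {Atom, Expr}.
Removed useless symbols: {Factor, Term} and every production mentioning them.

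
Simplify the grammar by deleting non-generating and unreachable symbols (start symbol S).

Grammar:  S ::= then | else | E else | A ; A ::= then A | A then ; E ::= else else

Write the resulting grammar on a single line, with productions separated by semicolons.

S ::= then | else | E else; E ::= else else

Generating nonterminals: {E, S}.
Reachable from S after that: {E, S}.
Removed useless symbols: {A} and every production mentioning them.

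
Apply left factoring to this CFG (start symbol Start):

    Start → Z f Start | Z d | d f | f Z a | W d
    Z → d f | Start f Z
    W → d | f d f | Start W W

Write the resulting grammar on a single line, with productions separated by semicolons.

Start has alternatives sharing prefix 'Z': factor to Start → Z Start1 with Start1 → f Start | d.

Start → d f | f Z a | W d | Z Start1; Z → d f | Start f Z; W → d | f d f | Start W W; Start1 → f Start | d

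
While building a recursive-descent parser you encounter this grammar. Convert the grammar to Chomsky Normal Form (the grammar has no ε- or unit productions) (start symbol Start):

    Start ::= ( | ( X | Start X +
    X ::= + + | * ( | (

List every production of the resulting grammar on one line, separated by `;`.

Introduce a nonterminal for each terminal appearing in a rule of length ≥ 2: X1 → (, X2 → +, X3 → *.
Binarize each right-hand side of length ≥ 3 by chaining fresh nonterminals (Y1, Y2, …): affected rules were Start → Start X X2.

Start ::= ( | X1 X | Start Y1; X ::= X2 X2 | X3 X1 | (; X1 ::= (; X2 ::= +; X3 ::= *; Y1 ::= X X2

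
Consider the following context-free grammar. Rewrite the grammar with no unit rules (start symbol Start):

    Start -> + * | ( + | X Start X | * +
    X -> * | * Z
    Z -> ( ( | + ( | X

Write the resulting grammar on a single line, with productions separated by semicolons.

Start -> + * | ( + | X Start X | * +; X -> * | * Z; Z -> ( ( | + ( | * | * Z

Unit pairs: Z ⇒* {X}.
For each unit pair (A, B), copy every non-unit production of B to A, then drop all unit productions.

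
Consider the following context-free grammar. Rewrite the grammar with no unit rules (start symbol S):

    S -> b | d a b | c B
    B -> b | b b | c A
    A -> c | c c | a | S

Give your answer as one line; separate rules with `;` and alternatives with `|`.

S -> b | d a b | c B; B -> b | b b | c A; A -> b | d a b | c B | c | c c | a

Unit pairs: A ⇒* {S}.
For every A with A ⇒* B via unit rules, add B's non-unit alternatives to A; then delete every rule of the form X → Y.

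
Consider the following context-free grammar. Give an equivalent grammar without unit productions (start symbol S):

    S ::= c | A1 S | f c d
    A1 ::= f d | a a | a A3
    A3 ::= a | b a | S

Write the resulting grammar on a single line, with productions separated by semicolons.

S ::= c | A1 S | f c d; A1 ::= f d | a a | a A3; A3 ::= c | A1 S | f c d | a | b a

Unit pairs: A3 ⇒* {S}.
Replace each nonterminal's rules with the union of the non-unit rules of every nonterminal it unit-derives.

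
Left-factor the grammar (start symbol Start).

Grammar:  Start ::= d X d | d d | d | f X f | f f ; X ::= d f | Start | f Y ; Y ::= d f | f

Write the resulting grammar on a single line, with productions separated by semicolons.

Start ::= d Start1 | f Start2; X ::= d f | Start | f Y; Y ::= d f | f; Start1 ::= X d | d | ε; Start2 ::= X f | f

Start has alternatives sharing prefix 'd': factor to Start → d Start1 with Start1 → X d | d | ε.
Start has alternatives sharing prefix 'f': factor to Start → f Start2 with Start2 → X f | f.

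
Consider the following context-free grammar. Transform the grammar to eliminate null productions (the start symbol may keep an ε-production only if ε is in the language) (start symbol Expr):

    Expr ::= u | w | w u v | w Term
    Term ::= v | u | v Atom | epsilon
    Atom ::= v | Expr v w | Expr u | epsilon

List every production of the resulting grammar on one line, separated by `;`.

Nullable set = {Atom, Term}.
ε ∉ L(G), so no ε-production is kept.

Expr ::= u | w | w u v | w Term; Term ::= v | u | v Atom; Atom ::= v | Expr v w | Expr u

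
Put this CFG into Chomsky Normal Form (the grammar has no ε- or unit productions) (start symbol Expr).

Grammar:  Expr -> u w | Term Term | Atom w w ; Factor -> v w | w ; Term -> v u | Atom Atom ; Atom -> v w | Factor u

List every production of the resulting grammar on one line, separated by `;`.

Expr -> X1 X2 | Term Term | Atom Y1; Factor -> X3 X2 | w; Term -> X3 X1 | Atom Atom; Atom -> X3 X2 | Factor X1; X1 -> u; X2 -> w; X3 -> v; Y1 -> X2 X2

Introduce a nonterminal for each terminal appearing in a rule of length ≥ 2: X1 → u, X2 → w, X3 → v.
Binarize each right-hand side of length ≥ 3 by chaining fresh nonterminals (Y1, Y2, …): affected rules were Expr → Atom X2 X2.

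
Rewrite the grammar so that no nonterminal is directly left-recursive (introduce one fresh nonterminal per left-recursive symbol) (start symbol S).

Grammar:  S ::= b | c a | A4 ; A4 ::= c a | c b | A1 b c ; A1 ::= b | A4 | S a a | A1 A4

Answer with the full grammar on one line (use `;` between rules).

Directly left-recursive nonterminal: A1.
For A1: α = {A4}, β = {b, A4, S a a}. Rewrite as A1 → β A1' and A1' → α A1' | ε.

S ::= b | c a | A4; A4 ::= c a | c b | A1 b c; A1 ::= b A1' | A4 A1' | S a a A1'; A1' ::= A4 A1' | ε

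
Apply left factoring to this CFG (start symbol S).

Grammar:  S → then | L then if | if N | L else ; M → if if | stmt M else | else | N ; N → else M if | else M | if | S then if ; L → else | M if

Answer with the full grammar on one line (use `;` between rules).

S has alternatives sharing prefix 'L': factor to S → L S' with S' → then if | else.
N has alternatives sharing prefix 'else M': factor to N → else M N' with N' → if | ε.

S → then | if N | L S'; M → if if | stmt M else | else | N; N → if | S then if | else M N'; L → else | M if; S' → then if | else; N' → if | ε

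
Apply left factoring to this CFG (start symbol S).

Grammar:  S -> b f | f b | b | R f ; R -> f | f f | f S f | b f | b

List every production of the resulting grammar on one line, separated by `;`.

S has alternatives sharing prefix 'b': factor to S → b S' with S' → f | ε.
R has alternatives sharing prefix 'f': factor to R → f R' with R' → ε | f | S f.
R has alternatives sharing prefix 'b': factor to R → b R'' with R'' → f | ε.

S -> f b | R f | b S'; R -> f R' | b R''; S' -> f | ε; R' -> ε | f | S f; R'' -> f | ε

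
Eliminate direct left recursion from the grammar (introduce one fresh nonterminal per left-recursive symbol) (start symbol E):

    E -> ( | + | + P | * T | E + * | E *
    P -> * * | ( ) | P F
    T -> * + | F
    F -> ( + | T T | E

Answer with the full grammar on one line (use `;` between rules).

E -> ( E' | + E' | + P E' | * T E'; P -> * * P' | ( ) P'; T -> * + | F; F -> ( + | T T | E; E' -> + * E' | * E' | ε; P' -> F P' | ε

Left recursion appears on E, P.
For E: α = {+ *, *}, β = {(, +, + P, * T}. Rewrite as E → β E' and E' → α E' | ε.
For P: α = {F}, β = {* *, ( )}. Rewrite as P → β P' and P' → α P' | ε.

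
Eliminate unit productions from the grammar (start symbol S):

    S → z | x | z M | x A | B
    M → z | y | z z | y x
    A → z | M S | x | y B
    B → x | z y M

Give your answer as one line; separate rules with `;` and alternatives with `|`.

Unit pairs: S ⇒* {B}.
For each unit pair (A, B), copy every non-unit production of B to A, then drop all unit productions.

S → x | z y M | z | z M | x A; M → z | y | z z | y x; A → z | M S | x | y B; B → x | z y M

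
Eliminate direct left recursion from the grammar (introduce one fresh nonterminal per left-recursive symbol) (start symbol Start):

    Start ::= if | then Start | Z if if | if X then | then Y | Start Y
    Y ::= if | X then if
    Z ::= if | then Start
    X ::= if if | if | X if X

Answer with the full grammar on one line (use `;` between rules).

Start ::= if Start1 | then Start Start1 | Z if if Start1 | if X then Start1 | then Y Start1; Y ::= if | X then if; Z ::= if | then Start; X ::= if if X1 | if X1; Start1 ::= Y Start1 | ε; X1 ::= if X X1 | ε

Start, X are directly left-recursive.
For Start: α = {Y}, β = {if, then Start, Z if if, if X then, then Y}. Rewrite as Start → β Start1 and Start1 → α Start1 | ε.
For X: α = {if X}, β = {if if, if}. Rewrite as X → β X1 and X1 → α X1 | ε.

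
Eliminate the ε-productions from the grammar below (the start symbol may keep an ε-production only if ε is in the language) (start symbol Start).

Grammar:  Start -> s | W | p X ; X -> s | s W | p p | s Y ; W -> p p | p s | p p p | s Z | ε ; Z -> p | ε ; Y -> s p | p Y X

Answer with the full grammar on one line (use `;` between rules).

Nullable nonterminals: {Start, W, Z}.
ε ∈ L(G) since Start is nullable, so keep Start → ε.
Expand every rule over subsets of its nullable positions: W → s Z gives s Z | s.

Start -> s | W | p X | ε; X -> s | s W | p p | s Y; W -> p p | p s | p p p | s Z | s; Z -> p; Y -> s p | p Y X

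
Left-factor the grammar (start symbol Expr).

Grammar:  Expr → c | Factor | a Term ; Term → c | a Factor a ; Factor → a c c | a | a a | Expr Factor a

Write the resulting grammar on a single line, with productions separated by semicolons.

Expr → c | Factor | a Term; Term → c | a Factor a; Factor → Expr Factor a | a Factor1; Factor1 → c c | ε | a

Factor has alternatives sharing prefix 'a': factor to Factor → a Factor1 with Factor1 → c c | ε | a.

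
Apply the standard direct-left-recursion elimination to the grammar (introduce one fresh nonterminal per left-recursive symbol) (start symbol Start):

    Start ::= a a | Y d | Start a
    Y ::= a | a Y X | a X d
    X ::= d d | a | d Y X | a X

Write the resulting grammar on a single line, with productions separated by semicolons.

Directly left-recursive nonterminal: Start.
For Start: α = {a}, β = {a a, Y d}. Rewrite as Start → β Start1 and Start1 → α Start1 | ε.

Start ::= a a Start1 | Y d Start1; Y ::= a | a Y X | a X d; X ::= d d | a | d Y X | a X; Start1 ::= a Start1 | eps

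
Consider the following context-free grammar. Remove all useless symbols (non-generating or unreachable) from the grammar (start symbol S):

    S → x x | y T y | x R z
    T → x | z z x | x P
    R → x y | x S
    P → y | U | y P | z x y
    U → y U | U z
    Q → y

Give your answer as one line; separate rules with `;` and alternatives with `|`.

S → x x | y T y | x R z; T → x | z z x | x P; R → x y | x S; P → y | y P | z x y

Generating nonterminals: {P, Q, R, S, T}.
Reachable from S after that: {P, R, S, T}.
Removed useless symbols: {Q, U} and every production mentioning them.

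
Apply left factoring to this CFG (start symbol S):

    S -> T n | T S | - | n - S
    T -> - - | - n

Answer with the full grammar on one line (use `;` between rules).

S has alternatives sharing prefix 'T': factor to S → T S' with S' → n | S.
T has alternatives sharing prefix '-': factor to T → - T' with T' → - | n.

S -> - | n - S | T S'; T -> - T'; S' -> n | S; T' -> - | n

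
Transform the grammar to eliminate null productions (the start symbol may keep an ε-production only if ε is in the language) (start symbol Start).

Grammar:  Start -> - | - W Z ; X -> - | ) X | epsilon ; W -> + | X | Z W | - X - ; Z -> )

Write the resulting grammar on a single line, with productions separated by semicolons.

Nullable nonterminals: {W, X}.
ε ∉ L(G), so no ε-production is kept.
Add the nullable-subset variants: Start → - W Z gives - W Z | - Z. X → ) X gives ) X | ). W → Z W gives Z W | Z. W → - X - gives - X - | - -.

Start -> - | - W Z | - Z; X -> - | ) X | ); W -> + | X | Z W | Z | - X - | - -; Z -> )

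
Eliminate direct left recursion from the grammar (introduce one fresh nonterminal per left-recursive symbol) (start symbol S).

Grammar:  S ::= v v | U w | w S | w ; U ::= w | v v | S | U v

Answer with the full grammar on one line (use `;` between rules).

S ::= v v | U w | w S | w; U ::= w U' | v v U' | S U'; U' ::= v U' | ε

U is directly left-recursive.
For U: α = {v}, β = {w, v v, S}. Rewrite as U → β U' and U' → α U' | ε.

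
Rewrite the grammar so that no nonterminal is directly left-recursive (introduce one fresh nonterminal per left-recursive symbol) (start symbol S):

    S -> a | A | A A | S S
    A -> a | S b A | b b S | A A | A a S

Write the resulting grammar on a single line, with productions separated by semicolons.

S -> a S' | A S' | A A S'; A -> a A' | S b A A' | b b S A'; S' -> S S' | ε; A' -> A A' | a S A' | ε

Left recursion appears on S, A.
For S: α = {S}, β = {a, A, A A}. Rewrite as S → β S' and S' → α S' | ε.
For A: α = {A, a S}, β = {a, S b A, b b S}. Rewrite as A → β A' and A' → α A' | ε.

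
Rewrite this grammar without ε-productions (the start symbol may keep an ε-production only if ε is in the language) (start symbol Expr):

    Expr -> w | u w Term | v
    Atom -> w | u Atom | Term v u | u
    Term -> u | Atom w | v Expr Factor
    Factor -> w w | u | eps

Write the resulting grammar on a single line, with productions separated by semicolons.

The nullable symbols are {Factor}.
ε ∉ L(G), so no ε-production is kept.
Expand every rule over subsets of its nullable positions: Term → v Expr Factor gives v Expr Factor | v Expr.

Expr -> w | u w Term | v; Atom -> w | u Atom | Term v u | u; Term -> u | Atom w | v Expr Factor | v Expr; Factor -> w w | u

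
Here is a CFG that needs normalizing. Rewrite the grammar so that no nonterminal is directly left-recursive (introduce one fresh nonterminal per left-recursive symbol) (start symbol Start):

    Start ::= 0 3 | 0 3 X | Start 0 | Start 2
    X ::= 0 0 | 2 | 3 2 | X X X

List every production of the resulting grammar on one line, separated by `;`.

Start ::= 0 3 Start1 | 0 3 X Start1; X ::= 0 0 X1 | 2 X1 | 3 2 X1; Start1 ::= 0 Start1 | 2 Start1 | ε; X1 ::= X X X1 | ε

Left recursion appears on Start, X.
For Start: α = {0, 2}, β = {0 3, 0 3 X}. Rewrite as Start → β Start1 and Start1 → α Start1 | ε.
For X: α = {X X}, β = {0 0, 2, 3 2}. Rewrite as X → β X1 and X1 → α X1 | ε.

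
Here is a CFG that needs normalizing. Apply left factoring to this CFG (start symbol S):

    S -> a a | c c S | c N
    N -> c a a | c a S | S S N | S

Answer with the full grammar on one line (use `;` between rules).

S has alternatives sharing prefix 'c': factor to S → c S' with S' → c S | N.
N has alternatives sharing prefix 'c a': factor to N → c a N' with N' → a | S.
N has alternatives sharing prefix 'S': factor to N → S N'' with N'' → S N | ε.

S -> a a | c S'; N -> c a N' | S N''; S' -> c S | N; N' -> a | S; N'' -> S N | epsilon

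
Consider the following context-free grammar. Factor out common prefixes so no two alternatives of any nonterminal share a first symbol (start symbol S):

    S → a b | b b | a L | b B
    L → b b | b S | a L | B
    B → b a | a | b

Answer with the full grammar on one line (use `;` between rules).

S has alternatives sharing prefix 'a': factor to S → a S' with S' → b | L.
S has alternatives sharing prefix 'b': factor to S → b S'' with S'' → b | B.
L has alternatives sharing prefix 'b': factor to L → b L' with L' → b | S.
B has alternatives sharing prefix 'b': factor to B → b B' with B' → a | ε.

S → a S' | b S''; L → a L | B | b L'; B → a | b B'; S' → b | L; S'' → b | B; L' → b | S; B' → a | ε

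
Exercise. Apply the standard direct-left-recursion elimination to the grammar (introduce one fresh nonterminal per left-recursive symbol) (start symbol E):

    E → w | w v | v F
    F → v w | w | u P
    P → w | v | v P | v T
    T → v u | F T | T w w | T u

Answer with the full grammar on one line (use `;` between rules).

Left recursion appears on T.
For T: α = {w w, u}, β = {v u, F T}. Rewrite as T → β T' and T' → α T' | ε.

E → w | w v | v F; F → v w | w | u P; P → w | v | v P | v T; T → v u T' | F T T'; T' → w w T' | u T' | ε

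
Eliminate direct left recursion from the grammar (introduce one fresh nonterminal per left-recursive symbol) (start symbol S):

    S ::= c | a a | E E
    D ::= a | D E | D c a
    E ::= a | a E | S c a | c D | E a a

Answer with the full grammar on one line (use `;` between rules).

Directly left-recursive nonterminals: D, E.
For D: α = {E, c a}, β = {a}. Rewrite as D → β D' and D' → α D' | ε.
For E: α = {a a}, β = {a, a E, S c a, c D}. Rewrite as E → β E' and E' → α E' | ε.

S ::= c | a a | E E; D ::= a D'; E ::= a E' | a E E' | S c a E' | c D E'; D' ::= E D' | c a D' | ε; E' ::= a a E' | ε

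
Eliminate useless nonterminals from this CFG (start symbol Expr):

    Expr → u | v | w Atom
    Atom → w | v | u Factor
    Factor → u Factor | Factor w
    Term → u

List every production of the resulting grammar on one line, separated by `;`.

Expr → u | v | w Atom; Atom → w | v

Generating nonterminals: {Atom, Expr, Term}.
Reachable from Expr after that: {Atom, Expr}.
Removed useless symbols: {Factor, Term} and every production mentioning them.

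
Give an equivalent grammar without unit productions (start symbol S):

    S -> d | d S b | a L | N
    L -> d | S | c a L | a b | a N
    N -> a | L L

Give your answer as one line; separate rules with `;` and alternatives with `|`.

Unit pairs: L ⇒* {N, S}; S ⇒* {N}.
Replace each nonterminal's rules with the union of the non-unit rules of every nonterminal it unit-derives.

S -> d | d S b | a L | a | L L; L -> d | c a L | a b | a N | d S b | a L | a | L L; N -> a | L L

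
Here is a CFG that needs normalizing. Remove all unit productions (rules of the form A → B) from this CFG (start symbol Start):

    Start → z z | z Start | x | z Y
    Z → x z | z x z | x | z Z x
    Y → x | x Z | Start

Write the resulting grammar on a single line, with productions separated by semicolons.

Start → z z | z Start | x | z Y; Z → x z | z x z | x | z Z x; Y → z z | z Start | x | z Y | x Z

Unit pairs: Y ⇒* {Start}.
For each unit pair (A, B), copy every non-unit production of B to A, then drop all unit productions.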